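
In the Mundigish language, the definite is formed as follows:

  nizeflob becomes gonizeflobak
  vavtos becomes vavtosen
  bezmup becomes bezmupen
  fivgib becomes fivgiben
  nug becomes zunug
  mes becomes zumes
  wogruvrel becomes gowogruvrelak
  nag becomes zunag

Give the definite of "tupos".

tuposen

mes and vavtos both end in -s yet inflect differently (zumes, vavtosen), so the final letter is not what conditions the rule; the number of vowels is.
"tupos" has 2 vowels. The stems with 2 vowels (bezmup → bezmupen, fivgib → fivgiben, vavtos → vavtosen) add -en.
The other patterns: stems with 1 vowel add the prefix zu-; stems with 3 vowels add go- … -ak around the stem.
So tupos → tuposen.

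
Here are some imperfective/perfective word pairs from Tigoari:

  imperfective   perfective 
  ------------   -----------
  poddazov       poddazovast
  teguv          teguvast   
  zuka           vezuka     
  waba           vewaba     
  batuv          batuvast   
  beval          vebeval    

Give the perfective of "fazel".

vefazel

batuv and beval both begin with b- yet inflect differently (batuvast, vebeval), so the first letter is not what conditions the rule; the final letter is.
"fazel" ends in -l. The one such stem in the data (beval → vebeval) adds the prefix ve-, so the same rule applies.
The other pattern: stems ending in -v add -ast.
So fazel → vefazel.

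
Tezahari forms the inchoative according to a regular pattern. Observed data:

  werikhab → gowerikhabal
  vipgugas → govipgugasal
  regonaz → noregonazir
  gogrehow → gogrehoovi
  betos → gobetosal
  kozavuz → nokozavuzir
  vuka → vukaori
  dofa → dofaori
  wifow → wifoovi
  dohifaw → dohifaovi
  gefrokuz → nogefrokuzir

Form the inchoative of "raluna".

regonaz and dohifaw both have last vowel 'a' yet inflect differently (noregonazir, dohifaovi), so the last vowel is not what conditions the rule; the final letter is.
"raluna" ends in -a. The stems ending in -a (dofa → dofaori, vuka → vukaori) add -ori.
So raluna → ralunaori.

ralunaori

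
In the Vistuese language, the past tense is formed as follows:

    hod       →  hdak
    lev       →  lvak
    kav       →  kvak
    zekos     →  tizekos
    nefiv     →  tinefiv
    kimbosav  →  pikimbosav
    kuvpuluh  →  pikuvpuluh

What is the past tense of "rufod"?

tirufod

lev and nefiv both end in -v yet inflect differently (lvak, tinefiv), so the final letter is not what conditions the rule; the number of vowels is.
"rufod" has 2 vowels. The stems with 2 vowels (zekos → tizekos, nefiv → tinefiv) add the prefix ti-.
So rufod → tirufod.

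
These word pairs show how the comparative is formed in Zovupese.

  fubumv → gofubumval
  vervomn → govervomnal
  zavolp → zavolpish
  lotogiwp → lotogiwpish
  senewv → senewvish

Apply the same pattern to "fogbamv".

gofogbamval

fubumv and senewv both end in -v yet inflect differently (gofubumval, senewvish), so the final letter is not what conditions the rule; the second-to-last letter is.
"fogbamv" has second-to-last letter 'm'. The stems whose second-to-last letter is 'm' (fubumv → gofubumval, vervomn → govervomnal) add go- … -al around the stem.
The other pattern: stems whose second-to-last letter is 'l' or 'w' add -ish.
So fogbamv → gofogbamval.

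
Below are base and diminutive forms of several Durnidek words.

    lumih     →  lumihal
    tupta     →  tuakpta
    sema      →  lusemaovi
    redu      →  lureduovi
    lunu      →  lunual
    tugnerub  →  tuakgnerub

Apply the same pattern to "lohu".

lohual

lunu and redu both end in -u yet inflect differently (lunual, lureduovi), so the final letter is not what conditions the rule; the first letter is.
"lohu" begins with l-. The stems beginning with l- (lunu → lunual, lumih → lumihal) add -al.
The other patterns: stems beginning with t- insert -ak- after the first vowel; stems beginning with r- or s- add lu- … -ovi around the stem.
So lohu → lohual.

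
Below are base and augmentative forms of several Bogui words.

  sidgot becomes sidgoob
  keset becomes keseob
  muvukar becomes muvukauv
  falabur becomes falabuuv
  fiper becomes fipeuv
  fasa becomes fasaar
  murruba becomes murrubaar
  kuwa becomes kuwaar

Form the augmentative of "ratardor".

keset and fiper both have last vowel 'e' yet inflect differently (keseob, fipeuv), so the last vowel is not what conditions the rule; the final letter is.
"ratardor" ends in -r. The stems ending in -r (muvukar → muvukauv, falabur → falabuuv, fiper → fipeuv) drop the final letter and add -uv.
The other patterns: stems ending in -t drop the final letter and add -ob; stems ending in -a add -ar.
So ratardor → ratardouv.

ratardouv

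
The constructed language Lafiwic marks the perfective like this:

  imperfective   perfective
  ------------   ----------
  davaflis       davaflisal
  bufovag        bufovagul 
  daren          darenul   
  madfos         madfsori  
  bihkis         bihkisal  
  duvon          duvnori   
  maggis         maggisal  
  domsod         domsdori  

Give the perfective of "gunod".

gundori

maggis and madfos both end in -s yet inflect differently (maggisal, madfsori), so the final letter is not what conditions the rule; the last vowel is.
"gunod" has last vowel 'o'. The stems whose last vowel is 'o' (domsod → domsdori, duvon → duvnori, madfos → madfsori) delete the last vowel and add -ori.
So gunod → gundori.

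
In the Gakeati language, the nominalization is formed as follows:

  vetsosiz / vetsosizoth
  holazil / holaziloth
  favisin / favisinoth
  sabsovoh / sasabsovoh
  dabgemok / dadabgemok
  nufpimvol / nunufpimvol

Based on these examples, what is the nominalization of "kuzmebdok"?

"kuzmebdok" has last vowel 'o'. The stems whose last vowel is 'o' (sabsovoh → sasabsovoh, dabgemok → dadabgemok, nufpimvol → nunufpimvol) repeat the first consonant+vowel as a prefix.
So kuzmebdok → kukuzmebdok.

kukuzmebdok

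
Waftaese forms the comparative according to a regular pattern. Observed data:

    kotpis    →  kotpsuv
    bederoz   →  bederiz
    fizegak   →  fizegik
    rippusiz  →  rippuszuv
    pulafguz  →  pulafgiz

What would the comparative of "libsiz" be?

libszuv

rippusiz and pulafguz both end in -z yet inflect differently (rippuszuv, pulafgiz), so the final letter is not what conditions the rule; the last vowel is.
"libsiz" has last vowel 'i'. The stems whose last vowel is 'i' (kotpis → kotpsuv, rippusiz → rippuszuv) delete the last vowel and add -uv.
The other pattern: stems whose last vowel is 'a', 'o' or 'u' change the last vowel to 'i'.
So libsiz → libszuv.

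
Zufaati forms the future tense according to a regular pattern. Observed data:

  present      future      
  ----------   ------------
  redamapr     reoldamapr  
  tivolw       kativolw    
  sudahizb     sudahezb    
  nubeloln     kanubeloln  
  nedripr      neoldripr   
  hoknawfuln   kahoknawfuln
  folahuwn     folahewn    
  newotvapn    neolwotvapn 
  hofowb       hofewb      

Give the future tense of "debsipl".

"debsipl" has second-to-last letter 'p'. The stems whose second-to-last letter is 'p' (redamapr → reoldamapr, newotvapn → neolwotvapn, nedripr → neoldripr) insert -ol- after the first vowel.
The other patterns: stems whose second-to-last letter is 'w' or 'z' change the last vowel to 'e'; stems whose second-to-last letter is 'l' add the prefix ka-.
So debsipl → deolbsipl.

deolbsipl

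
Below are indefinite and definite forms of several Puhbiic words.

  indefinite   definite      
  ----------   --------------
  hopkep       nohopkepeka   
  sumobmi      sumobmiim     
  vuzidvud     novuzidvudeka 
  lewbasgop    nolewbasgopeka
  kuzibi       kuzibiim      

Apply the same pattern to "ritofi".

ritofiim

"ritofi" ends in a vowel. The stems ending in a vowel (kuzibi → kuzibiim, sumobmi → sumobmiim) add -im.
So ritofi → ritofiim.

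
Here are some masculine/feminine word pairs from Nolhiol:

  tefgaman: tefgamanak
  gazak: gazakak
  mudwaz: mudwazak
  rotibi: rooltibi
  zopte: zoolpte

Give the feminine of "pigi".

"pigi" ends in a vowel. The stems ending in a vowel (rotibi → rooltibi, zopte → zoolpte) insert -ol- after the first vowel.
The other pattern: stems ending in a consonant add -ak.
So pigi → piolgi.

piolgi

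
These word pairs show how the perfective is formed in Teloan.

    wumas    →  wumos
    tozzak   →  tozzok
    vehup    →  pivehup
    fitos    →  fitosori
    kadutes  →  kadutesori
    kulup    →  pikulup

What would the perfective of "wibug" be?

piwibug

"wibug" has last vowel 'u'. The stems whose last vowel is 'u' (kulup → pikulup, vehup → pivehup) add the prefix pi-.
So wibug → piwibug.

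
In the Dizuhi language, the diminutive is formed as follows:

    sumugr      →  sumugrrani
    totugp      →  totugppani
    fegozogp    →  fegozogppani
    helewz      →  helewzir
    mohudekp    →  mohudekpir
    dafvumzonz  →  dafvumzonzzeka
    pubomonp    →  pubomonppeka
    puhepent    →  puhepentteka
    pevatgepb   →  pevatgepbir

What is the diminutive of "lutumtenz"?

lutumtenzzeka

pubomonp and totugp both end in -p yet inflect differently (pubomonppeka, totugppani), so the final letter is not what conditions the rule; the second-to-last letter is.
"lutumtenz" has second-to-last letter 'n'. The stems whose second-to-last letter is 'n' (puhepent → puhepentteka, pubomonp → pubomonppeka, dafvumzonz → dafvumzonzzeka) double the final consonant and add -eka.
The other patterns: stems whose second-to-last letter is 'g' double the final consonant and add -ani; stems whose second-to-last letter is 'k', 'p' or 'w' add -ir.
So lutumtenz → lutumtenzzeka.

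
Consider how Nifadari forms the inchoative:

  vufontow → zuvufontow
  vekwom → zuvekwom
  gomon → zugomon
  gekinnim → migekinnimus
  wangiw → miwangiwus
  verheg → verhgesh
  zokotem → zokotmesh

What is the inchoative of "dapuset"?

vekwom and gekinnim both end in -m yet inflect differently (zuvekwom, migekinnimus), so the final letter is not what conditions the rule; the last vowel is.
"dapuset" has last vowel 'e'. The stems whose last vowel is 'e' (verheg → verhgesh, zokotem → zokotmesh) delete the last vowel and add -esh.
The other patterns: stems whose last vowel is 'o' add the prefix zu-; stems whose last vowel is 'i' add mi- … -us around the stem.
So dapuset → dapustesh.

dapustesh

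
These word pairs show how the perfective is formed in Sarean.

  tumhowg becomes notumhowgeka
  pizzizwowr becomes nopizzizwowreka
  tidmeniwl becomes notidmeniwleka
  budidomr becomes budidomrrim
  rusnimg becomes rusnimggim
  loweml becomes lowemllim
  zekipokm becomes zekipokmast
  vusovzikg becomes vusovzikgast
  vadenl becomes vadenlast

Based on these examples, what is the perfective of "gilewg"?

pizzizwowr and budidomr both end in -r yet inflect differently (nopizzizwowreka, budidomrrim), so the final letter is not what conditions the rule; the second-to-last letter is.
"gilewg" has second-to-last letter 'w'. The stems whose second-to-last letter is 'w' (tumhowg → notumhowgeka, pizzizwowr → nopizzizwowreka, tidmeniwl → notidmeniwleka) add no- … -eka around the stem.
The other patterns: stems whose second-to-last letter is 'm' double the final consonant and add -im; stems whose second-to-last letter is 'k' or 'n' add -ast.
So gilewg → nogilewgeka.

nogilewgeka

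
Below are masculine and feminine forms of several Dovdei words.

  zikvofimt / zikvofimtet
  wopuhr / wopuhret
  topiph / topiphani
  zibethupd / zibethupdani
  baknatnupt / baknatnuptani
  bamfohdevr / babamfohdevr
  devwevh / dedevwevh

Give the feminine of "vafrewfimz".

vafrewfimzet

topiph and devwevh both end in -h yet inflect differently (topiphani, dedevwevh), so the final letter is not what conditions the rule; the second-to-last letter is.
"vafrewfimz" has second-to-last letter 'm'. The one such stem in the data (zikvofimt → zikvofimtet) adds -et, so the same rule applies.
The other patterns: stems whose second-to-last letter is 'p' add -ani; stems whose second-to-last letter is 'v' repeat the first consonant+vowel as a prefix.
So vafrewfimz → vafrewfimzet.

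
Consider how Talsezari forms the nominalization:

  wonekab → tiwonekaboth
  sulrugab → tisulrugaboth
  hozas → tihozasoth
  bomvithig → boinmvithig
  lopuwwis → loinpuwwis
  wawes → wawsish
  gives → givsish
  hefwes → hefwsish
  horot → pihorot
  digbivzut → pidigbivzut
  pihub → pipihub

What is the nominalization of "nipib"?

niinpib

hozas and lopuwwis both end in -s yet inflect differently (tihozasoth, loinpuwwis), so the final letter is not what conditions the rule; the last vowel is.
"nipib" has last vowel 'i'. The stems whose last vowel is 'i' (bomvithig → boinmvithig, lopuwwis → loinpuwwis) insert -in- after the first vowel.
The other patterns: stems whose last vowel is 'a' add ti- … -oth around the stem; stems whose last vowel is 'e' delete the last vowel and add -ish; stems whose last vowel is 'o' or 'u' add the prefix pi-.
So nipib → niinpib.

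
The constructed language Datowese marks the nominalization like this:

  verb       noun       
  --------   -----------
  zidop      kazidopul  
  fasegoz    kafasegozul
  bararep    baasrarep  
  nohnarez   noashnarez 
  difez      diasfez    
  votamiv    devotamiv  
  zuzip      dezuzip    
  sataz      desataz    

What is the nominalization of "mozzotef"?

moaszzotef

"mozzotef" has last vowel 'e'. The stems whose last vowel is 'e' (nohnarez → noashnarez, difez → diasfez, bararep → baasrarep) insert -as- after the first vowel.
So mozzotef → moaszzotef.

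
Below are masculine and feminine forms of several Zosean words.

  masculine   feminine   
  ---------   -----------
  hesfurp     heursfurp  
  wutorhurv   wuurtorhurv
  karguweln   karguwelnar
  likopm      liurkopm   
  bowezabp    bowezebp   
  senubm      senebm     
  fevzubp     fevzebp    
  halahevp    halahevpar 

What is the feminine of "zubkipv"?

"zubkipv" has second-to-last letter 'p'. The one such stem in the data (likopm → liurkopm) inserts -ur- after the first vowel (as do hesfurp, wutorhurv), so the same rule applies.
So zubkipv → zuurbkipv.

zuurbkipv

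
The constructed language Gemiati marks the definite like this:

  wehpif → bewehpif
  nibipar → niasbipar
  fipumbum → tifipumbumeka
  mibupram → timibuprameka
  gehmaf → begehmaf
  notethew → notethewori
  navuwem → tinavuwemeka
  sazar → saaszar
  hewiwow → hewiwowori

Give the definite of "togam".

titogameka

mibupram and sazar both have last vowel 'a' yet inflect differently (timibuprameka, saaszar), so the last vowel is not what conditions the rule; the final letter is.
"togam" ends in -m. The stems ending in -m (navuwem → tinavuwemeka, mibupram → timibuprameka, fipumbum → tifipumbumeka) add ti- … -eka around the stem.
So togam → titogameka.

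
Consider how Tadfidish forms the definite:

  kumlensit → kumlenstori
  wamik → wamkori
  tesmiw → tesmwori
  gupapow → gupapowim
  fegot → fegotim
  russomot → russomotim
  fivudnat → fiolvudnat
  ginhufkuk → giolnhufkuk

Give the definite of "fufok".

fufokim

"fufok" has last vowel 'o'. The stems whose last vowel is 'o' (gupapow → gupapowim, fegot → fegotim, russomot → russomotim) add -im.
The other patterns: stems whose last vowel is 'i' delete the last vowel and add -ori; stems whose last vowel is 'a' or 'u' insert -ol- after the first vowel.
So fufok → fufokim.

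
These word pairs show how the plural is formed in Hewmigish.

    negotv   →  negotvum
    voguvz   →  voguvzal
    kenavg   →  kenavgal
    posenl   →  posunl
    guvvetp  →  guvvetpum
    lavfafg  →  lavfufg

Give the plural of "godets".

godetsum

kenavg and lavfafg both end in -g yet inflect differently (kenavgal, lavfufg), so the final letter is not what conditions the rule; the second-to-last letter is.
"godets" has second-to-last letter 't'. The stems whose second-to-last letter is 't' (negotv → negotvum, guvvetp → guvvetpum) add -um.
The other patterns: stems whose second-to-last letter is 'v' add -al; stems whose second-to-last letter is 'f' or 'n' change the last vowel to 'u'.
So godets → godetsum.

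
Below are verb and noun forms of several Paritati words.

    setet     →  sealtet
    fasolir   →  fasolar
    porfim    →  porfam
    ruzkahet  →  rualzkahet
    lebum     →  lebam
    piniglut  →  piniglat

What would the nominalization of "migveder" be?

setet and piniglut both end in -t yet inflect differently (sealtet, piniglat), so the final letter is not what conditions the rule; the last vowel is.
"migveder" has last vowel 'e'. The stems whose last vowel is 'e' (setet → sealtet, ruzkahet → rualzkahet) insert -al- after the first vowel.
The other pattern: stems whose last vowel is 'i' or 'u' change the last vowel to 'a'.
So migveder → mialgveder.

mialgveder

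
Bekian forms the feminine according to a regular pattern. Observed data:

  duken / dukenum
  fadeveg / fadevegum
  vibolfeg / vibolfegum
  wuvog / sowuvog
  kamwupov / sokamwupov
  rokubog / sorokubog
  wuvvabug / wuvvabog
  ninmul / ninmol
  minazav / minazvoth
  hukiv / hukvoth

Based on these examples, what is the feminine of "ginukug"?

fadeveg and wuvog both end in -g yet inflect differently (fadevegum, sowuvog), so the final letter is not what conditions the rule; the last vowel is.
"ginukug" has last vowel 'u'. The stems whose last vowel is 'u' (wuvvabug → wuvvabog, ninmul → ninmol) change the last vowel to 'o'.
The other patterns: stems whose last vowel is 'e' add -um; stems whose last vowel is 'o' add the prefix so-; stems whose last vowel is 'a' or 'i' delete the last vowel and add -oth.
So ginukug → ginukog.

ginukog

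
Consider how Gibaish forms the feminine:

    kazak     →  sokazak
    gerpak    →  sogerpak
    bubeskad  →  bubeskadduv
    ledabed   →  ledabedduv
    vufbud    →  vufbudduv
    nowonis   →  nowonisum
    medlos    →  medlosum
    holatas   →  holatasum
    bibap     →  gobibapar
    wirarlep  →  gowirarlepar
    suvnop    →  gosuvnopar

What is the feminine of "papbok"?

sopapbok

kazak and bubeskad both have last vowel 'a' yet inflect differently (sokazak, bubeskadduv), so the last vowel is not what conditions the rule; the final letter is.
"papbok" ends in -k. The stems ending in -k (kazak → sokazak, gerpak → sogerpak) add the prefix so-.
The other patterns: stems ending in -d double the final consonant and add -uv; stems ending in -s add -um; stems ending in -p add go- … -ar around the stem.
So papbok → sopapbok.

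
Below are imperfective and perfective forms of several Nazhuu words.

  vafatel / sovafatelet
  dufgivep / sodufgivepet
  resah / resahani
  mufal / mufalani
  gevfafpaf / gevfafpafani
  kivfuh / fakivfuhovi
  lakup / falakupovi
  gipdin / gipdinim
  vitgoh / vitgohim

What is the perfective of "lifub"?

falifubovi

"lifub" has last vowel 'u'. The stems whose last vowel is 'u' (kivfuh → fakivfuhovi, lakup → falakupovi) add fa- … -ovi around the stem.
So lifub → falifubovi.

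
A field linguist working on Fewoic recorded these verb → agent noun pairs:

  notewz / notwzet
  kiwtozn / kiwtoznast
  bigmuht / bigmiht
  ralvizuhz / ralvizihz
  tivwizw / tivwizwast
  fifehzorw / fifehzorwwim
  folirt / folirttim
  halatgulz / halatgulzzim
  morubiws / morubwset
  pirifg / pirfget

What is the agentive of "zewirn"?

"zewirn" has second-to-last letter 'r'. The stems whose second-to-last letter is 'r' (fifehzorw → fifehzorwwim, folirt → folirttim) double the final consonant and add -im.
The other patterns: stems whose second-to-last letter is 'z' add -ast; stems whose second-to-last letter is 'f' or 'w' delete the last vowel and add -et; stems whose second-to-last letter is 'h' change the last vowel to 'i'.
So zewirn → zewirnnim.

zewirnnim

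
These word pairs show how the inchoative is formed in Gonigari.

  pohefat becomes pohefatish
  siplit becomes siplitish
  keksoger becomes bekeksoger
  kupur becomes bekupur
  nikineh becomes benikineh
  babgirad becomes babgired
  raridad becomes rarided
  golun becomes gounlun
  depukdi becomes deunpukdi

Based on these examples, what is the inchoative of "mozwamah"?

bemozwamah

pohefat and babgirad both have last vowel 'a' yet inflect differently (pohefatish, babgired), so the last vowel is not what conditions the rule; the final letter is.
"mozwamah" ends in -h. The one such stem in the data (nikineh → benikineh) adds the prefix be-, so the same rule applies.
So mozwamah → bemozwamah.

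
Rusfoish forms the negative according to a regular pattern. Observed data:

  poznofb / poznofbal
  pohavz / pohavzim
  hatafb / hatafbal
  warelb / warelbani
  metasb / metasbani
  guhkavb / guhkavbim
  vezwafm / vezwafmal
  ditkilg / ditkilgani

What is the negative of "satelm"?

"satelm" has second-to-last letter 'l'. The stems whose second-to-last letter is 'l' (warelb → warelbani, ditkilg → ditkilgani) add -ani.
So satelm → satelmani.

satelmani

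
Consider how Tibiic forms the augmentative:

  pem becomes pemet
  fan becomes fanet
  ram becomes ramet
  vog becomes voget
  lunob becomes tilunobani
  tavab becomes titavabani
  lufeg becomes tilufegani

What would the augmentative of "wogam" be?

vog and lufeg both end in -g yet inflect differently (voget, tilufegani), so the final letter is not what conditions the rule; the number of vowels is.
"wogam" has 2 vowels. The stems with 2 vowels (lunob → tilunobani, tavab → titavabani, lufeg → tilufegani) add ti- … -ani around the stem.
So wogam → tiwogamani.

tiwogamani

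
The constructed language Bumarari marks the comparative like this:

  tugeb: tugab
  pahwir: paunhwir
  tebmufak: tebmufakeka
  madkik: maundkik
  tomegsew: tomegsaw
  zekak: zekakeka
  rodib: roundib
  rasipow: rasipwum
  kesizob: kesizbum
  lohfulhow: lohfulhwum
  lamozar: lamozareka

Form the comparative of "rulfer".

zekak and madkik both end in -k yet inflect differently (zekakeka, maundkik), so the final letter is not what conditions the rule; the last vowel is.
"rulfer" has last vowel 'e'. The stems whose last vowel is 'e' (tomegsew → tomegsaw, tugeb → tugab) change the last vowel to 'a'.
So rulfer → rulfar.

rulfar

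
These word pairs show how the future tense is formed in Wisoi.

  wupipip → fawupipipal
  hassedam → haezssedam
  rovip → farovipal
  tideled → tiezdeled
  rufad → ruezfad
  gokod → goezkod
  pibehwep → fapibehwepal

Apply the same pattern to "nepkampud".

"nepkampud" ends in -d. The stems ending in -d (rufad → ruezfad, gokod → goezkod, tideled → tiezdeled) insert -ez- after the first vowel.
So nepkampud → neezpkampud.

neezpkampud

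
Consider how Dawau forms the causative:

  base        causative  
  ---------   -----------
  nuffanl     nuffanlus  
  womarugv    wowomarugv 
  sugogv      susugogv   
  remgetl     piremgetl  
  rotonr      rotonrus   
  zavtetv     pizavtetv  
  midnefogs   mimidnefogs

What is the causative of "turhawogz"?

tuturhawogz

sugogv and zavtetv both end in -v yet inflect differently (susugogv, pizavtetv), so the final letter is not what conditions the rule; the second-to-last letter is.
"turhawogz" has second-to-last letter 'g'. The stems whose second-to-last letter is 'g' (midnefogs → mimidnefogs, sugogv → susugogv, womarugv → wowomarugv) repeat the first consonant+vowel as a prefix.
The other patterns: stems whose second-to-last letter is 'n' add -us; stems whose second-to-last letter is 't' add the prefix pi-.
So turhawogz → tuturhawogz.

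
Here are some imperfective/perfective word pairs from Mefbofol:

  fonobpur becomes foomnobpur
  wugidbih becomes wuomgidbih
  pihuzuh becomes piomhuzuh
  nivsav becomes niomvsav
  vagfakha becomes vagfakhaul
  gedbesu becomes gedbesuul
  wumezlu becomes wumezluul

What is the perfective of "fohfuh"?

"fohfuh" ends in a consonant. The stems ending in a consonant (fonobpur → foomnobpur, wugidbih → wuomgidbih, pihuzuh → piomhuzuh) insert -om- after the first vowel.
The other pattern: stems ending in a vowel add -ul.
So fohfuh → foomhfuh.

foomhfuh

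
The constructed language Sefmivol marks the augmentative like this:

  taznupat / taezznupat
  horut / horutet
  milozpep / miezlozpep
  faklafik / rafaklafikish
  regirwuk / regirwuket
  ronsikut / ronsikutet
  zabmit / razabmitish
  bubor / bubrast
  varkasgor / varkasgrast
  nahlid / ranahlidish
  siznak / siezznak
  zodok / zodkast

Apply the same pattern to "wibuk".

regirwuk and siznak both end in -k yet inflect differently (regirwuket, siezznak), so the final letter is not what conditions the rule; the last vowel is.
"wibuk" has last vowel 'u'. The stems whose last vowel is 'u' (regirwuk → regirwuket, horut → horutet, ronsikut → ronsikutet) add -et.
The other patterns: stems whose last vowel is 'a' or 'e' insert -ez- after the first vowel; stems whose last vowel is 'i' add ra- … -ish around the stem; stems whose last vowel is 'o' delete the last vowel and add -ast.
So wibuk → wibuket.

wibuket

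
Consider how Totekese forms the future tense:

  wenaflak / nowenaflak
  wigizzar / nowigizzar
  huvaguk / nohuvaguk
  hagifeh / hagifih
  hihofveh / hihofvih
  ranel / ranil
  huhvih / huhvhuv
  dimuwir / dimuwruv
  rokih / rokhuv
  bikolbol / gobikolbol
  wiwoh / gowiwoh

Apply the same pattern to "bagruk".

nobagruk

hagifeh and huhvih both end in -h yet inflect differently (hagifih, huhvhuv), so the final letter is not what conditions the rule; the last vowel is.
"bagruk" has last vowel 'u'. The one such stem in the data (huvaguk → nohuvaguk) adds the prefix no-, so the same rule applies.
The other patterns: stems whose last vowel is 'e' change the last vowel to 'i'; stems whose last vowel is 'i' delete the last vowel and add -uv; stems whose last vowel is 'o' add the prefix go-.
So bagruk → nobagruk.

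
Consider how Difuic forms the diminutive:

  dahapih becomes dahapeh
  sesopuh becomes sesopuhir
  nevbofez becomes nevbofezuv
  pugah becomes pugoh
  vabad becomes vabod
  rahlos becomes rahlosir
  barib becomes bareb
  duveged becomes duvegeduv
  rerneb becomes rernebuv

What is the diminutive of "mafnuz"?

barib and rerneb both end in -b yet inflect differently (bareb, rernebuv), so the final letter is not what conditions the rule; the last vowel is.
"mafnuz" has last vowel 'u'. The one such stem in the data (sesopuh → sesopuhir) adds -ir, so the same rule applies.
So mafnuz → mafnuzir.

mafnuzir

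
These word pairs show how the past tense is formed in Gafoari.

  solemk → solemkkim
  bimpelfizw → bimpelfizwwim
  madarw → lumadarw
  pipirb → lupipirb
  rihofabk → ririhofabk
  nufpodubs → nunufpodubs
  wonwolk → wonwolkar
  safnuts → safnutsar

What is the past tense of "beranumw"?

beranumwwim

bimpelfizw and madarw both end in -w yet inflect differently (bimpelfizwwim, lumadarw), so the final letter is not what conditions the rule; the second-to-last letter is.
"beranumw" has second-to-last letter 'm'. The one such stem in the data (solemk → solemkkim) doubles the final consonant and adds -im (as does bimpelfizw), so the same rule applies.
The other patterns: stems whose second-to-last letter is 'r' add the prefix lu-; stems whose second-to-last letter is 'b' repeat the first consonant+vowel as a prefix; stems whose second-to-last letter is 'l' or 't' add -ar.
So beranumw → beranumwwim.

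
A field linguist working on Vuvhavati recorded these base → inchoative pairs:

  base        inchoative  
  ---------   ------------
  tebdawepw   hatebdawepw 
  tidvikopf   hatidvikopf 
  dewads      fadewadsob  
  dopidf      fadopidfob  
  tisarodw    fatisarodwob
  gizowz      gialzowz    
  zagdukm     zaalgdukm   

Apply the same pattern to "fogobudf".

fafogobudfob

tidvikopf and dopidf both end in -f yet inflect differently (hatidvikopf, fadopidfob), so the final letter is not what conditions the rule; the second-to-last letter is.
"fogobudf" has second-to-last letter 'd'. The stems whose second-to-last letter is 'd' (dopidf → fadopidfob, tisarodw → fatisarodwob, dewads → fadewadsob) add fa- … -ob around the stem.
So fogobudf → fafogobudfob.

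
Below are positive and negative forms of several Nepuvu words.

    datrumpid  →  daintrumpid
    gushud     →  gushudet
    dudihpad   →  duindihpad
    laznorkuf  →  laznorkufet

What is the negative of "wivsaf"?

wiinvsaf

"wivsaf" has last vowel 'a'. The one such stem in the data (dudihpad → duindihpad) inserts -in- after the first vowel (as does datrumpid), so the same rule applies.
The other pattern: stems whose last vowel is 'u' add -et.
So wivsaf → wiinvsaf.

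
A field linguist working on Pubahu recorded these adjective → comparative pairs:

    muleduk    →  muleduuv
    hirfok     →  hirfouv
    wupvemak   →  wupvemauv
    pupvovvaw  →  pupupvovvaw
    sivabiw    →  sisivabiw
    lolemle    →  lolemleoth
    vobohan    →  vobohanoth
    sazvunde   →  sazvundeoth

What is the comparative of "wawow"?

wawawow

"wawow" ends in -w. The stems ending in -w (pupvovvaw → pupupvovvaw, sivabiw → sisivabiw) repeat the first consonant+vowel as a prefix.
The other patterns: stems ending in -k drop the final letter and add -uv; stems ending in -e or -n add -oth.
So wawow → wawawow.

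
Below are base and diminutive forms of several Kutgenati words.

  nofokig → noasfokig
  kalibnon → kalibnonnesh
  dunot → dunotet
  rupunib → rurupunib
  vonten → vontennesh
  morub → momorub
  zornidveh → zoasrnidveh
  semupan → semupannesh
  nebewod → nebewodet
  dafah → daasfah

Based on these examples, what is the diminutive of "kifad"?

"kifad" ends in -d. The one such stem in the data (nebewod → nebewodet) adds -et, so the same rule applies.
The other patterns: stems ending in -b repeat the first consonant+vowel as a prefix; stems ending in -n double the final consonant and add -esh; stems ending in -g or -h insert -as- after the first vowel.
So kifad → kifadet.

kifadet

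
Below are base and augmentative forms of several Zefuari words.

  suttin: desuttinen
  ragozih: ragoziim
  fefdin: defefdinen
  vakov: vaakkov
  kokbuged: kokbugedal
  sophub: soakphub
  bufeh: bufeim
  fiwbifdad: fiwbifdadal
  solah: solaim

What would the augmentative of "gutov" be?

"gutov" ends in -v. The one such stem in the data (vakov → vaakkov) inserts -ak- after the first vowel (as does sophub), so the same rule applies.
So gutov → guaktov.

guaktov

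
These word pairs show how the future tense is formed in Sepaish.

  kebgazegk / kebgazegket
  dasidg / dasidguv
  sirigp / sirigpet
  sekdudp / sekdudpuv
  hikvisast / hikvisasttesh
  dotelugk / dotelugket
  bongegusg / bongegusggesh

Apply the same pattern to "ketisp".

ketisppesh

sirigp and sekdudp both end in -p yet inflect differently (sirigpet, sekdudpuv), so the final letter is not what conditions the rule; the second-to-last letter is.
"ketisp" has second-to-last letter 's'. The stems whose second-to-last letter is 's' (bongegusg → bongegusggesh, hikvisast → hikvisasttesh) double the final consonant and add -esh.
So ketisp → ketisppesh.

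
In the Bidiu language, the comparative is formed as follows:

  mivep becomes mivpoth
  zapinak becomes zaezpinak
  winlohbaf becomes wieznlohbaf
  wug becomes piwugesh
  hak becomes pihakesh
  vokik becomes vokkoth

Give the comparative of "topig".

topgoth

"topig" has 2 vowels. The stems with 2 vowels (vokik → vokkoth, mivep → mivpoth) delete the last vowel and add -oth.
The other patterns: stems with 1 vowel add pi- … -esh around the stem; stems with 3 vowels insert -ez- after the first vowel.
So topig → topgoth.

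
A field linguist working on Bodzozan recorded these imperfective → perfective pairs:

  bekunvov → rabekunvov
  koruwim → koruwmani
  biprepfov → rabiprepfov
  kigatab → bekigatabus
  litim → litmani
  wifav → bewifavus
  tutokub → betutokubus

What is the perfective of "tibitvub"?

betibitvubus

biprepfov and wifav both end in -v yet inflect differently (rabiprepfov, bewifavus), so the final letter is not what conditions the rule; the last vowel is.
"tibitvub" has last vowel 'u'. The one such stem in the data (tutokub → betutokubus) adds be- … -us around the stem, so the same rule applies.
So tibitvub → betibitvubus.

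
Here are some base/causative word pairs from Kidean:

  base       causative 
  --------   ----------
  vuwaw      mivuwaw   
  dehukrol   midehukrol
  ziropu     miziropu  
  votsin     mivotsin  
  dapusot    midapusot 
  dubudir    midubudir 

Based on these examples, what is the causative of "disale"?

Every pair shown (vuwaw → mivuwaw, dehukrol → midehukrol, ziropu → miziropu, …) follows the same rule: add the prefix mi-.
So disale → midisale.

midisale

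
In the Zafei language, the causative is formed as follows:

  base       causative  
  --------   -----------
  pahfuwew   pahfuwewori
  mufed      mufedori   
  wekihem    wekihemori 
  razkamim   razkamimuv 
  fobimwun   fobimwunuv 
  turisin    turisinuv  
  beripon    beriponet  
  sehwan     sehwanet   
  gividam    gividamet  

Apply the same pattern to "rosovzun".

wekihem and razkamim both end in -m yet inflect differently (wekihemori, razkamimuv), so the final letter is not what conditions the rule; the last vowel is.
"rosovzun" has last vowel 'u'. The one such stem in the data (fobimwun → fobimwunuv) adds -uv, so the same rule applies.
The other patterns: stems whose last vowel is 'e' add -ori; stems whose last vowel is 'a' or 'o' add -et.
So rosovzun → rosovzunuv.

rosovzunuv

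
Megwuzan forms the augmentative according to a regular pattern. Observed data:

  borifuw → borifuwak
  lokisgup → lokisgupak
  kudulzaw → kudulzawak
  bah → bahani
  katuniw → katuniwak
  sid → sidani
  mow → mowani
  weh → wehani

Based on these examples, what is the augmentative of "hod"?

hodani

kudulzaw and mow both end in -w yet inflect differently (kudulzawak, mowani), so the final letter is not what conditions the rule; the number of vowels is.
"hod" has 1 vowel. The stems with 1 vowel (sid → sidani, mow → mowani, weh → wehani) add -ani.
The other pattern: stems with 3 vowels add -ak.
So hod → hodani.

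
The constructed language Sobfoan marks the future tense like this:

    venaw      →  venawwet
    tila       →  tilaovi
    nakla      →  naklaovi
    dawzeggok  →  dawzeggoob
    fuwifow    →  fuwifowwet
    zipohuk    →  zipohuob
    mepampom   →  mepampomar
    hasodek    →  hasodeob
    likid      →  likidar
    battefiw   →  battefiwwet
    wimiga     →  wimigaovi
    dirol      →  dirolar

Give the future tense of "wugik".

wugiob

venaw and tila both have last vowel 'a' yet inflect differently (venawwet, tilaovi), so the last vowel is not what conditions the rule; the final letter is.
"wugik" ends in -k. The stems ending in -k (zipohuk → zipohuob, dawzeggok → dawzeggoob, hasodek → hasodeob) drop the final letter and add -ob.
The other patterns: stems ending in -w double the final consonant and add -et; stems ending in -a add -ovi; stems ending in -d, -l or -m add -ar.
So wugik → wugiob.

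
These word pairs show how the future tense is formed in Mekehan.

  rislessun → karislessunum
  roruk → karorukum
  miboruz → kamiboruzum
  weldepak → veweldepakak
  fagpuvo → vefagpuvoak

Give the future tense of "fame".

"fame" begins with f-. The one such stem in the data (fagpuvo → vefagpuvoak) adds ve- … -ak around the stem, so the same rule applies.
So fame → vefameak.

vefameak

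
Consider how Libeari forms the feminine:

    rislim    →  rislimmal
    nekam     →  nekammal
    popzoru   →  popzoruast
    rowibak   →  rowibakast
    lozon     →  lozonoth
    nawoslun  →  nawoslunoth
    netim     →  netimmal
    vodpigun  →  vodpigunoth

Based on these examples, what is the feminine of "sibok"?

sibokast

"sibok" ends in -k. The one such stem in the data (rowibak → rowibakast) adds -ast, so the same rule applies.
The other patterns: stems ending in -m double the final consonant and add -al; stems ending in -n add -oth.
So sibok → sibokast.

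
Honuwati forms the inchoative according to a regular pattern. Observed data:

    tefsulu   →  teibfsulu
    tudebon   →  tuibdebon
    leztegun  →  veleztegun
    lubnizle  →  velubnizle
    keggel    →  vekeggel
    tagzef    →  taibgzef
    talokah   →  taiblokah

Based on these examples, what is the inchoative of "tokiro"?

"tokiro" begins with t-. The stems beginning with t- (tefsulu → teibfsulu, talokah → taiblokah, tagzef → taibgzef) insert -ib- after the first vowel.
The other pattern: stems beginning with k- or l- add the prefix ve-.
So tokiro → toibkiro.

toibkiro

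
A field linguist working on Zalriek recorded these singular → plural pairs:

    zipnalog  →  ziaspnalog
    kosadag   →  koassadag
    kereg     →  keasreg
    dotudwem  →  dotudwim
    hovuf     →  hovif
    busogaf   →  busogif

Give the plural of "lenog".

leasnog

"lenog" ends in -g. The stems ending in -g (zipnalog → ziaspnalog, kosadag → koassadag, kereg → keasreg) insert -as- after the first vowel.
The other pattern: stems ending in -f or -m change the last vowel to 'i'.
So lenog → leasnog.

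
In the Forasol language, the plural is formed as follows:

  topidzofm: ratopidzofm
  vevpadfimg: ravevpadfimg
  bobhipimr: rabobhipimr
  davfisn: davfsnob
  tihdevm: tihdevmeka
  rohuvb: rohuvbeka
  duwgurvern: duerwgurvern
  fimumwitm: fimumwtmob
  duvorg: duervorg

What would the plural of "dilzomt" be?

duvorg and vevpadfimg both end in -g yet inflect differently (duervorg, ravevpadfimg), so the final letter is not what conditions the rule; the second-to-last letter is.
"dilzomt" has second-to-last letter 'm'. The stems whose second-to-last letter is 'm' (bobhipimr → rabobhipimr, vevpadfimg → ravevpadfimg) add the prefix ra-.
So dilzomt → radilzomt.

radilzomt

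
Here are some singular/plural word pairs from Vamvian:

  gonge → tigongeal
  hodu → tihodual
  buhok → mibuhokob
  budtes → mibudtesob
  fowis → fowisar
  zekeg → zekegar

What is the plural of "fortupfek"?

fortupfekar

budtes and fowis both end in -s yet inflect differently (mibudtesob, fowisar), so the final letter is not what conditions the rule; the first letter is.
"fortupfek" begins with f-. The one such stem in the data (fowis → fowisar) adds -ar, so the same rule applies.
The other patterns: stems beginning with g- or h- add ti- … -al around the stem; stems beginning with b- add mi- … -ob around the stem.
So fortupfek → fortupfekar.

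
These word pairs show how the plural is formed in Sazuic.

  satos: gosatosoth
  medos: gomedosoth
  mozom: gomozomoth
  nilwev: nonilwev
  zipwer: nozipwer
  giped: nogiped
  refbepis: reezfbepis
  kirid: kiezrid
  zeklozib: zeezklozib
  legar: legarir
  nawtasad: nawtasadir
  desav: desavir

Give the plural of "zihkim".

"zihkim" has last vowel 'i'. The stems whose last vowel is 'i' (refbepis → reezfbepis, kirid → kiezrid, zeklozib → zeezklozib) insert -ez- after the first vowel.
So zihkim → ziezhkim.

ziezhkim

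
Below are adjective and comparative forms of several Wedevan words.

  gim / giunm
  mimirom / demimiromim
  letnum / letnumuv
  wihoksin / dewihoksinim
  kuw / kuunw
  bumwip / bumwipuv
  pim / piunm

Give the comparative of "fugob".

fugobuv

gim and letnum both end in -m yet inflect differently (giunm, letnumuv), so the final letter is not what conditions the rule; the number of vowels is.
"fugob" has 2 vowels. The stems with 2 vowels (letnum → letnumuv, bumwip → bumwipuv) add -uv.
So fugob → fugobuv.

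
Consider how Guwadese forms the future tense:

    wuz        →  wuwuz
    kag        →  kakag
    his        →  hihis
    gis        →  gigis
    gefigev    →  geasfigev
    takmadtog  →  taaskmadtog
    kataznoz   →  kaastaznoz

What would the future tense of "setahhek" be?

"setahhek" has 3 vowels. The stems with 3 vowels (gefigev → geasfigev, takmadtog → taaskmadtog, kataznoz → kaastaznoz) insert -as- after the first vowel.
So setahhek → seastahhek.

seastahhek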